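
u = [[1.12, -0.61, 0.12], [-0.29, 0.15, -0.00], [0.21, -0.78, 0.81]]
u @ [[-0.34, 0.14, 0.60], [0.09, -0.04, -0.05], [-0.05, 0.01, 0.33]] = [[-0.44,0.18,0.74],[0.11,-0.05,-0.18],[-0.18,0.07,0.43]]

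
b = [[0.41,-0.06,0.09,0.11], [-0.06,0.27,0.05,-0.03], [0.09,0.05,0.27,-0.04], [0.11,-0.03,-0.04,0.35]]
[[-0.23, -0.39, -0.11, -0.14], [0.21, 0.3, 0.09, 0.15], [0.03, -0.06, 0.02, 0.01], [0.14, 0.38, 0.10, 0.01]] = b @ [[-0.74, -1.31, -0.42, -0.33], [0.63, 0.93, 0.26, 0.48], [0.34, 0.27, 0.23, 0.09], [0.73, 1.60, 0.48, 0.18]]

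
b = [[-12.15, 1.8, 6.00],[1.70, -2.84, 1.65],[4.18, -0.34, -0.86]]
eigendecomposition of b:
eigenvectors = [[0.95, -0.41, -0.13], [-0.10, -0.49, -0.99], [-0.3, -0.77, 0.1]]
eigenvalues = [-14.23, 1.17, -2.79]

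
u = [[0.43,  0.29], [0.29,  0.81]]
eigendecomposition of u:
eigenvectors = [[-0.88,-0.48], [0.48,-0.88]]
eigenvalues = [0.27, 0.97]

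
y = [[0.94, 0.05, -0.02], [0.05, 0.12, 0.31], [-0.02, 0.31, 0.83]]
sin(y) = [[0.81,0.04,-0.02], [0.04,0.10,0.27], [-0.02,0.27,0.71]]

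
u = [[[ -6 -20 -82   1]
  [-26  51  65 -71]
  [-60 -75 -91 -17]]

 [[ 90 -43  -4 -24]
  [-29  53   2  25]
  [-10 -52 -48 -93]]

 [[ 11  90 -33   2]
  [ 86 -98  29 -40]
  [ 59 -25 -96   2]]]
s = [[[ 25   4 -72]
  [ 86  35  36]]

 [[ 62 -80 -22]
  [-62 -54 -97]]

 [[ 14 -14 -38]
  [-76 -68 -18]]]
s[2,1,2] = -18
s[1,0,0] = 62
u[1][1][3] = 25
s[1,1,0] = -62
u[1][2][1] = -52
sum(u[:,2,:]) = -506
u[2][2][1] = -25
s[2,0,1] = -14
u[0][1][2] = 65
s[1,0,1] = -80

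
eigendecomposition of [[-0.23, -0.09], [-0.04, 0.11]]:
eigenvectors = [[-0.99, 0.25], [-0.11, -0.97]]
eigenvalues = [-0.24, 0.12]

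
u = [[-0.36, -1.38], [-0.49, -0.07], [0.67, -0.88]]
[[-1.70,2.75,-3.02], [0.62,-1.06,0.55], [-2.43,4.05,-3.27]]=u @ [[-1.50, 2.55, -1.49],[1.62, -2.66, 2.58]]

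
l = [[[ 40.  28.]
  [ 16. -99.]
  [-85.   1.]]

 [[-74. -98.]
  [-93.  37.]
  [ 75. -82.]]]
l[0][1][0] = 16.0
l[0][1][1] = -99.0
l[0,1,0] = 16.0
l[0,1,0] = 16.0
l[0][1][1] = -99.0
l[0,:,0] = [40.0, 16.0, -85.0]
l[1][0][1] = -98.0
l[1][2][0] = 75.0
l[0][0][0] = 40.0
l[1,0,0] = -74.0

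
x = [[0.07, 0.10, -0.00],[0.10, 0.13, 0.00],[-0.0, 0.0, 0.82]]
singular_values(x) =[0.82, 0.2, 0.0]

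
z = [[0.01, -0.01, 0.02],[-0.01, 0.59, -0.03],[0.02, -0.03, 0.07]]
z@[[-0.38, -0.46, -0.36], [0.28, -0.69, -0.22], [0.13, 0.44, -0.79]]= [[-0.0, 0.01, -0.02],[0.17, -0.42, -0.1],[-0.01, 0.04, -0.06]]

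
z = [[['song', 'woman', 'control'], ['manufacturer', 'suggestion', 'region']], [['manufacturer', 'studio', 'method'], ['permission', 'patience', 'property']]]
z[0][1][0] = 'manufacturer'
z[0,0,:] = ['song', 'woman', 'control']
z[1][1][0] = 'permission'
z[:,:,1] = [['woman', 'suggestion'], ['studio', 'patience']]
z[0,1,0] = 'manufacturer'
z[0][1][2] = 'region'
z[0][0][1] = 'woman'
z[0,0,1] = 'woman'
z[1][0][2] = 'method'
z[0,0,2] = 'control'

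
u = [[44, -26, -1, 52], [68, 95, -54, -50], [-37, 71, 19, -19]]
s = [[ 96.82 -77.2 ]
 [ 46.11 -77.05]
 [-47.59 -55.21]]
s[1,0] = 46.11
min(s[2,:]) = -55.21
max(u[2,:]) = 71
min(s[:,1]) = -77.2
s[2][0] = -47.59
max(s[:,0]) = 96.82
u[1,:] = [68, 95, -54, -50]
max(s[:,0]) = 96.82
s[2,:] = [-47.59, -55.21]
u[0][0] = 44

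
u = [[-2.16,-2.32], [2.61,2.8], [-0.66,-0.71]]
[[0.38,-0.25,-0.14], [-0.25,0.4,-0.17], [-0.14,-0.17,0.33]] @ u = [[-1.38, -1.48], [1.70, 1.82], [-0.36, -0.39]]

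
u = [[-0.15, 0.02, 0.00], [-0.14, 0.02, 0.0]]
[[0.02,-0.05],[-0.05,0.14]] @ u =[[0.0,  -0.00,  0.00], [-0.01,  0.00,  0.00]]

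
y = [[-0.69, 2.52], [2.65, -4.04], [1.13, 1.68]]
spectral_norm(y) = 5.53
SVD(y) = [[-0.46, -0.25], [0.87, -0.33], [-0.18, -0.91]] @ diag([5.53105310907126, 1.9176421732516087]) @ [[0.44, -0.9], [-0.90, -0.44]]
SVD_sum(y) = [[-1.12, 2.31], [2.08, -4.31], [-0.44, 0.92]] + [[0.43, 0.21], [0.57, 0.27], [1.57, 0.76]]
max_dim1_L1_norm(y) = 6.69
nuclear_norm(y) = 7.45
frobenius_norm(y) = 5.85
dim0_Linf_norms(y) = [2.65, 4.04]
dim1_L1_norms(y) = [3.21, 6.69, 2.81]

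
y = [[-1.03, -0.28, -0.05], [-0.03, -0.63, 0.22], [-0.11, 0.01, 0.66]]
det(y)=0.435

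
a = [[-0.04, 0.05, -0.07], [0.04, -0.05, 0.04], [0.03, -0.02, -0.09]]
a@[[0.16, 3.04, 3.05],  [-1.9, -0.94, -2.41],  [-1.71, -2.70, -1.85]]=[[0.02, 0.02, -0.11],  [0.03, 0.06, 0.17],  [0.20, 0.35, 0.31]]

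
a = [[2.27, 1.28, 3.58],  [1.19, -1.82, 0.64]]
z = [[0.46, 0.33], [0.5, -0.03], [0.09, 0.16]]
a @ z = [[2.01, 1.28], [-0.31, 0.55]]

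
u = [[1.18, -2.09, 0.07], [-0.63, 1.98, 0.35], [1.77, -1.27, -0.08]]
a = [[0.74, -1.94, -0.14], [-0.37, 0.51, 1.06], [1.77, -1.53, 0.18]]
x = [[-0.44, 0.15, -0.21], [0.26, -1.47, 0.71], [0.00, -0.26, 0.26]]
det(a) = -2.45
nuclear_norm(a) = 4.92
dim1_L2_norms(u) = [2.4, 2.11, 2.18]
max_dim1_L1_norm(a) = 3.48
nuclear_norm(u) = 5.00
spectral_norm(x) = 1.72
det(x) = 0.09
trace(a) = 1.43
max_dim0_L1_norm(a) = 3.98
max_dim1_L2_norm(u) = 2.4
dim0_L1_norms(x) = [0.7, 1.88, 1.18]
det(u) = -1.04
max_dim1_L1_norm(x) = 2.44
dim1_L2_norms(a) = [2.08, 1.23, 2.35]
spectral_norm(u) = 3.73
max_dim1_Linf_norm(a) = 1.94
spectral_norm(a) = 3.10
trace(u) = 3.08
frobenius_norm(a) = 3.37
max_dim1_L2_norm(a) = 2.35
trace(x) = -1.65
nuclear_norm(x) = 2.26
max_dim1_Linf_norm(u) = 2.09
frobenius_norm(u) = 3.87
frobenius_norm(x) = 1.77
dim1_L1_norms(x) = [0.8, 2.44, 0.52]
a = u + x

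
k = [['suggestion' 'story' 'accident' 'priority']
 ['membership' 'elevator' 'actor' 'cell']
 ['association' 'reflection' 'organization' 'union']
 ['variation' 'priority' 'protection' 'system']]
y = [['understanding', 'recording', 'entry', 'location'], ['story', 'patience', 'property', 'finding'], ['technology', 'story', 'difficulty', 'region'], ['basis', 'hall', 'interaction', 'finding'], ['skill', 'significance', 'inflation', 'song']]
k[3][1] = 'priority'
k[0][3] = 'priority'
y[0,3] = 'location'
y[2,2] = 'difficulty'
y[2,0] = 'technology'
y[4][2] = 'inflation'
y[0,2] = 'entry'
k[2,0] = 'association'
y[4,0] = 'skill'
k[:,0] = ['suggestion', 'membership', 'association', 'variation']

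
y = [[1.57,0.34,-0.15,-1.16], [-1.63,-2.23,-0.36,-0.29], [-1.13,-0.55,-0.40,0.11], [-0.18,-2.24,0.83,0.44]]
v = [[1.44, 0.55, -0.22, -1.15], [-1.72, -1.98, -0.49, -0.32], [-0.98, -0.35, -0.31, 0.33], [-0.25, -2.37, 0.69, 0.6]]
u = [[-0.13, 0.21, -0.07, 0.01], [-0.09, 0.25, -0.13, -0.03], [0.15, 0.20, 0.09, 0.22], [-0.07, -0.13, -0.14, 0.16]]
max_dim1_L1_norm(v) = 4.51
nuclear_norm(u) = 1.04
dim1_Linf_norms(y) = [1.57, 2.23, 1.13, 2.24]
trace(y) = -0.62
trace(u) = 0.37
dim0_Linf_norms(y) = [1.63, 2.24, 0.83, 1.16]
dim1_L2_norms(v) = [1.94, 2.69, 1.13, 2.55]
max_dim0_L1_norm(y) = 5.36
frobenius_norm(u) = 0.58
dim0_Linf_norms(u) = [0.15, 0.25, 0.14, 0.22]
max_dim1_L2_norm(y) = 2.8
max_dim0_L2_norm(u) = 0.4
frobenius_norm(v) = 4.33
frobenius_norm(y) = 4.41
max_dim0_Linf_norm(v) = 2.37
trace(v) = -0.25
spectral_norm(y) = 3.77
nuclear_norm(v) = 6.96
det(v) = 1.19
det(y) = 0.56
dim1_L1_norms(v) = [3.36, 4.51, 1.97, 3.91]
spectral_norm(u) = 0.41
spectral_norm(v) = 3.73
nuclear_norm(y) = 7.04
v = u + y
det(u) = -0.00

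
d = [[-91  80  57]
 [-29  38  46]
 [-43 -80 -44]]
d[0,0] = -91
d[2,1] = -80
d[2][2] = -44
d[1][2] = 46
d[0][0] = -91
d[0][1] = 80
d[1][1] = 38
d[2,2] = -44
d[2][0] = -43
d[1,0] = -29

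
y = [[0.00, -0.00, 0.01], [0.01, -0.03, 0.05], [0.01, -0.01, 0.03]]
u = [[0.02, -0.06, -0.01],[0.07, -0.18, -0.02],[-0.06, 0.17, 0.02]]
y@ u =[[-0.00, 0.0, 0.0], [-0.0, 0.01, 0.00], [-0.0, 0.01, 0.00]]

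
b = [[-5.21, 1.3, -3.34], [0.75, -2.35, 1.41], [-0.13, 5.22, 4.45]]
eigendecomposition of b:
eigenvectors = [[-0.96, 0.73, -0.28], [0.25, 0.55, 0.15], [-0.14, -0.40, 0.95]]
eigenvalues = [-6.02, -2.39, 5.3]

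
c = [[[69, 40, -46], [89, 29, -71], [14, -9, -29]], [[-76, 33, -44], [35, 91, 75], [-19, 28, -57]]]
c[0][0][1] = 40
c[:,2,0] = [14, -19]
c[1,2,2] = -57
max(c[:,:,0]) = 89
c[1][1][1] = 91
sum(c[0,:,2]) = -146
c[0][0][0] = 69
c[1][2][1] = 28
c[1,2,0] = -19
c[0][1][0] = 89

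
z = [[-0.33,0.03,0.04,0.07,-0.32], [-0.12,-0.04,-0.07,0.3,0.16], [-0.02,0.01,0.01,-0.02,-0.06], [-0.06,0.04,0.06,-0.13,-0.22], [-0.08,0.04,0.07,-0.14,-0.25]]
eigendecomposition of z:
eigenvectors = [[(0.74+0j), (0.65+0j), (0.17+0j), 0.27+0.10j, 0.27-0.10j], [(-0.22+0j), 0.73+0.00j, 0.92+0.00j, (-0.71+0j), (-0.71-0j)], [0.11+0.00j, (-0.02+0j), (0.2+0j), (0.23-0.45j), (0.23+0.45j)], [(0.41+0j), -0.17+0.00j, 0.29+0.00j, 0.22+0.00j, (0.22-0j)], [(0.47+0j), -0.14+0.00j, -0.01+0.00j, (-0.27-0.16j), (-0.27+0.16j)]]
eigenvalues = [(-0.5+0j), (-0.25+0j), (0.01+0j), (-0+0j), (-0-0j)]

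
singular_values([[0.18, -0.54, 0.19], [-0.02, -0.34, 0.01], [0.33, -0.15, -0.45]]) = [0.7, 0.55, 0.14]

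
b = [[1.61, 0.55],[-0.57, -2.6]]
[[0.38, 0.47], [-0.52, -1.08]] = b @ [[0.18, 0.16], [0.16, 0.38]]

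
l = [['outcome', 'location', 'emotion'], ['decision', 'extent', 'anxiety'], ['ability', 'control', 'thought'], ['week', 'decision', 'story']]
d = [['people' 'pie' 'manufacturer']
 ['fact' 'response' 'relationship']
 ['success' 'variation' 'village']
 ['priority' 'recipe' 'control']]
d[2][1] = 'variation'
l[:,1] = ['location', 'extent', 'control', 'decision']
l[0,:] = ['outcome', 'location', 'emotion']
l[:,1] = ['location', 'extent', 'control', 'decision']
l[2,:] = ['ability', 'control', 'thought']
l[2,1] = 'control'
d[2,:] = ['success', 'variation', 'village']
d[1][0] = 'fact'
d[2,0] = 'success'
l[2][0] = 'ability'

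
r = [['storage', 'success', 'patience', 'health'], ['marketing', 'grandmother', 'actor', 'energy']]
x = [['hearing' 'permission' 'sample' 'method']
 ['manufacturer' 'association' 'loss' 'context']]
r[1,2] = 'actor'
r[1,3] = 'energy'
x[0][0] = 'hearing'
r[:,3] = ['health', 'energy']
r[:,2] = ['patience', 'actor']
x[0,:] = ['hearing', 'permission', 'sample', 'method']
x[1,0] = 'manufacturer'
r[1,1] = 'grandmother'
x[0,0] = 'hearing'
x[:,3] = ['method', 'context']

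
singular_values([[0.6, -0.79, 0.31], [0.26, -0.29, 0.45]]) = [1.16, 0.28]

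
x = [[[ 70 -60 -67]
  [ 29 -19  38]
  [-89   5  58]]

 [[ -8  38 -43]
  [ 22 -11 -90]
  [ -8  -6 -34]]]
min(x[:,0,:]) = -67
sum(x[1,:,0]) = 6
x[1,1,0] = 22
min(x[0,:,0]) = -89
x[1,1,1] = -11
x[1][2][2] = -34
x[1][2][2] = -34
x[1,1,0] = 22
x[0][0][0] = 70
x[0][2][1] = 5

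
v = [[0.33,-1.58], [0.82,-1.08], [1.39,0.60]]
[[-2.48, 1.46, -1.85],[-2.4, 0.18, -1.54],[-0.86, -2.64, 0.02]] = v@[[-1.19, -1.38, -0.45], [1.32, -1.21, 1.08]]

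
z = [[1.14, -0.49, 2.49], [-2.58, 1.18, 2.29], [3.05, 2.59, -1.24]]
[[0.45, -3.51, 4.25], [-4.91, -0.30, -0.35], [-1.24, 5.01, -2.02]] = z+[[-0.69,  -3.02,  1.76], [-2.33,  -1.48,  -2.64], [-4.29,  2.42,  -0.78]]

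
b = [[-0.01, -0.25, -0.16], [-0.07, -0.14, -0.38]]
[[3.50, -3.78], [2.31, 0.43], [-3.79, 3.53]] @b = [[0.23, -0.35, 0.88], [-0.05, -0.64, -0.53], [-0.21, 0.45, -0.73]]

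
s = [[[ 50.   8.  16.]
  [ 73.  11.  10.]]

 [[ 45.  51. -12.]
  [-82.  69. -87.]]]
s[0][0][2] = 16.0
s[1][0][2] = -12.0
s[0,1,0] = 73.0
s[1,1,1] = 69.0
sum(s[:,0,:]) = 158.0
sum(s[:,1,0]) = -9.0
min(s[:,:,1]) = 8.0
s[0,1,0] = 73.0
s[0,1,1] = 11.0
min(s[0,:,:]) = 8.0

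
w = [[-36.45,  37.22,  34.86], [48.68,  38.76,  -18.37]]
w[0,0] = -36.45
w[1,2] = -18.37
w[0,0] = -36.45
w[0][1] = 37.22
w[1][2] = -18.37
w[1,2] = -18.37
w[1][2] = -18.37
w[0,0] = -36.45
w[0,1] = 37.22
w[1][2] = -18.37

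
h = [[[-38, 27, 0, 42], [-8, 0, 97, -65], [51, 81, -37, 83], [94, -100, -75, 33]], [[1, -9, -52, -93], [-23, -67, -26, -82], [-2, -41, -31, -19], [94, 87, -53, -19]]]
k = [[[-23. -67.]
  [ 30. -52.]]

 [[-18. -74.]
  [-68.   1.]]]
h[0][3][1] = -100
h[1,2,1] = -41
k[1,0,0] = -18.0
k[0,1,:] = [30.0, -52.0]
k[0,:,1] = [-67.0, -52.0]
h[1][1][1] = -67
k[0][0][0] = -23.0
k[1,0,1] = -74.0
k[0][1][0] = 30.0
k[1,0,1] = -74.0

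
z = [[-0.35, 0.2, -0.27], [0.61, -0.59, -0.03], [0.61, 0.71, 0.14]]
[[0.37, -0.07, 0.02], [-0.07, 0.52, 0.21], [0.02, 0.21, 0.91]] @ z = [[-0.16, 0.13, -0.10], [0.47, -0.17, 0.03], [0.68, 0.53, 0.12]]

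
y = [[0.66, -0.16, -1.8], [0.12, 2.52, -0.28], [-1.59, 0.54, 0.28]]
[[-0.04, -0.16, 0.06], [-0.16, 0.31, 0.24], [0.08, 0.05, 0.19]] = y @ [[-0.07, 0.03, -0.10], [-0.06, 0.13, 0.09], [-0.00, 0.09, -0.08]]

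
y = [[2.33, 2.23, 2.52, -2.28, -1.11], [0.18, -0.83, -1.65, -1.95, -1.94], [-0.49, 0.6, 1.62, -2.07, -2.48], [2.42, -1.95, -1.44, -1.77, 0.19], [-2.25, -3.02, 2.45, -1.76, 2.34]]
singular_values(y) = [5.87, 5.2, 4.48, 3.12, 0.45]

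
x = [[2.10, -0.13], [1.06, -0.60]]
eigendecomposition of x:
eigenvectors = [[0.93, 0.05], [0.37, 1.00]]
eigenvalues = [2.05, -0.55]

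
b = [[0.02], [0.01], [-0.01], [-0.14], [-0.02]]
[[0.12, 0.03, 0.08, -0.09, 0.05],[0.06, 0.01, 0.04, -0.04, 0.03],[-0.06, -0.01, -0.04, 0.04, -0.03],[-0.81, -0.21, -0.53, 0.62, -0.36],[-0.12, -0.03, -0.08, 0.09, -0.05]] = b @ [[5.81, 1.49, 3.79, -4.45, 2.59]]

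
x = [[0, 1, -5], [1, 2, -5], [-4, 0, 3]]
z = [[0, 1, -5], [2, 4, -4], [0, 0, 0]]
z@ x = [[21, 2, -20], [20, 10, -42], [0, 0, 0]]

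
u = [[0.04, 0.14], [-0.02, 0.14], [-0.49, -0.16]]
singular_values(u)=[0.52, 0.18]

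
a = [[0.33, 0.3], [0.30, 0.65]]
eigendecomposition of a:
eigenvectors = [[-0.86, -0.51],[0.51, -0.86]]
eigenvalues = [0.15, 0.83]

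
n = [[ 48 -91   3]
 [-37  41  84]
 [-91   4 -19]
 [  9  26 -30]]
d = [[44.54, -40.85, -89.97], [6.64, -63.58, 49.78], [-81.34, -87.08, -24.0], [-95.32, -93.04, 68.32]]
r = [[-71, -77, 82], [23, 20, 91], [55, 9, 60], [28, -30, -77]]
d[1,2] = 49.78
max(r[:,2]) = 91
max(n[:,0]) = 48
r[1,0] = 23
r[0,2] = 82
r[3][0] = 28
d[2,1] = -87.08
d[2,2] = -24.0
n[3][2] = -30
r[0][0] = -71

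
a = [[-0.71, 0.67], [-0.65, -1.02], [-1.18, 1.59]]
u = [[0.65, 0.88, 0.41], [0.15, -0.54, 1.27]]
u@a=[[-1.52, 0.19], [-1.25, 2.67]]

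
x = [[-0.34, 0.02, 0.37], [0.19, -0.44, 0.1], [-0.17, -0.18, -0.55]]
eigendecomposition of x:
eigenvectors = [[(0.69+0j), 0.69-0.00j, -0.65+0.00j], [0.28-0.38j, 0.28+0.38j, (0.66+0j)], [-0.09+0.54j, (-0.09-0.54j), (0.37+0j)]]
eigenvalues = [(-0.38+0.28j), (-0.38-0.28j), (-0.57+0j)]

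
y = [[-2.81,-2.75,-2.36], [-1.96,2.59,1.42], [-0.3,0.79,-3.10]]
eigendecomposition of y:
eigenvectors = [[-0.42, 0.96, -0.88],[0.9, 0.27, -0.37],[0.12, 0.1, 0.29]]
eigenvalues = [3.71, -3.83, -3.19]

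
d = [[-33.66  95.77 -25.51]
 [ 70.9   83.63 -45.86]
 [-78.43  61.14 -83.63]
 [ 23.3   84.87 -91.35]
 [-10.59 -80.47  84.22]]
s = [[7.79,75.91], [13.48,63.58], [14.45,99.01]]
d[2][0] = -78.43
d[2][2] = -83.63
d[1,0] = 70.9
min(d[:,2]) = -91.35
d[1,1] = 83.63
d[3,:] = [23.3, 84.87, -91.35]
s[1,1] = 63.58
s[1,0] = 13.48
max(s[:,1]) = 99.01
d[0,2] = -25.51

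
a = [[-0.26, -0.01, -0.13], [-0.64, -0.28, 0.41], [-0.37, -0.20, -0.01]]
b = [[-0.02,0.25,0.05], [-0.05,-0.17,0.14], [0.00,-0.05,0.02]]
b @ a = [[-0.17,  -0.08,  0.10], [0.07,  0.02,  -0.06], [0.02,  0.01,  -0.02]]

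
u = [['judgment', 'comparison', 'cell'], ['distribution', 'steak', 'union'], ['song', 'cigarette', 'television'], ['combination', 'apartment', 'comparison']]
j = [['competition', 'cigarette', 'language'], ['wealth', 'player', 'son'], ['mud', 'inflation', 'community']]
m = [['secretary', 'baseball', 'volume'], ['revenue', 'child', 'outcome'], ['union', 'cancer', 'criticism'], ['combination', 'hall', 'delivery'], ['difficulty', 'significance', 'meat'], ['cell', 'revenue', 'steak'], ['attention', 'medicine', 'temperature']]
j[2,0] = 'mud'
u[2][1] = 'cigarette'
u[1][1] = 'steak'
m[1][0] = 'revenue'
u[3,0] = 'combination'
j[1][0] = 'wealth'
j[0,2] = 'language'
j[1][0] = 'wealth'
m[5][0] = 'cell'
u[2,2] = 'television'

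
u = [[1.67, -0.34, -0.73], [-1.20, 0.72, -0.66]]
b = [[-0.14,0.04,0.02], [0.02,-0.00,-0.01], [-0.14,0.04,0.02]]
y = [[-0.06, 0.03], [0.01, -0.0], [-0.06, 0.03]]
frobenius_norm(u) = 2.41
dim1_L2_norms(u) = [1.85, 1.55]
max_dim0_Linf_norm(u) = 1.67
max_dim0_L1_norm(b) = 0.3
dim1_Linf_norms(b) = [0.14, 0.02, 0.14]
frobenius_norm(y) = 0.10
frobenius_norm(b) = 0.21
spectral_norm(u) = 2.18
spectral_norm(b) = 0.21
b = y @ u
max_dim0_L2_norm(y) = 0.09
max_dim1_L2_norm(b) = 0.15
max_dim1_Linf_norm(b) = 0.14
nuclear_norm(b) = 0.22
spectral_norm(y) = 0.10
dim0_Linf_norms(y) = [0.06, 0.03]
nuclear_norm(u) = 3.22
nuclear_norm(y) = 0.10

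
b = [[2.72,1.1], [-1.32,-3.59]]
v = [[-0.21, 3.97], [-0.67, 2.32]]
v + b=[[2.51, 5.07], [-1.99, -1.27]]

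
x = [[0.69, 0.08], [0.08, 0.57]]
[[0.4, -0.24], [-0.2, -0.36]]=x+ [[-0.29, -0.32], [-0.28, -0.93]]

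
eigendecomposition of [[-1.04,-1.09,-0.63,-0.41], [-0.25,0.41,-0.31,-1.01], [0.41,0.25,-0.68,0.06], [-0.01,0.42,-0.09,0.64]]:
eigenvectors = [[0.80+0.00j, 0.80-0.00j, (0.39-0.25j), (0.39+0.25j)], [0.10-0.09j, 0.10+0.09j, -0.72+0.00j, -0.72-0.00j], [(-0.28-0.51j), -0.28+0.51j, (-0.03-0.04j), -0.03+0.04j], [-0.03-0.02j, (-0.03+0.02j), (0.05+0.5j), 0.05-0.50j]]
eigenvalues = [(-0.93+0.54j), (-0.93-0.54j), (0.6+0.6j), (0.6-0.6j)]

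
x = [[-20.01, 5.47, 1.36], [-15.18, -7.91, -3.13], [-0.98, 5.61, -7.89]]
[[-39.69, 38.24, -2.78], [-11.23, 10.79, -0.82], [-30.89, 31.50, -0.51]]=x @ [[1.50, -1.44, 0.11], [-2.29, 2.27, -0.10], [2.1, -2.2, -0.02]]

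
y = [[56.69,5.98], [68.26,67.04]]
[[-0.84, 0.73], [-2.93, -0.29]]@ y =[[2.21, 43.92], [-185.90, -36.96]]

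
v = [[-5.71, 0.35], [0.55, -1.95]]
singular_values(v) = [5.76, 1.9]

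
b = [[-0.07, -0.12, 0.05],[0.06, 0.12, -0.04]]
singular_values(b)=[0.2, 0.01]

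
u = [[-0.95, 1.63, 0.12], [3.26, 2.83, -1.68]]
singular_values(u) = [4.64, 1.86]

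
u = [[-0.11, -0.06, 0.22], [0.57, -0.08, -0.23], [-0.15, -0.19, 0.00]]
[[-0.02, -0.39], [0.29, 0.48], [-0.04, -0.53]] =u@[[0.53, 0.82],[-0.22, 2.13],[0.12, -0.78]]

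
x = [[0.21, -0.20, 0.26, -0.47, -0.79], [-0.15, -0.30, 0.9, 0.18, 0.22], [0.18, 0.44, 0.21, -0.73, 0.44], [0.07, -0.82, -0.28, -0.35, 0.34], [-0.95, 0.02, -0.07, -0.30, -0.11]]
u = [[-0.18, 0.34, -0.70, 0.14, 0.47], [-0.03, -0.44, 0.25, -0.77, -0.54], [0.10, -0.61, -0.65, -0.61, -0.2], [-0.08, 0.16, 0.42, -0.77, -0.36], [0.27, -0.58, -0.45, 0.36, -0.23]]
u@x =[[-0.65,-0.48,0.04,0.47,-0.10], [0.56,0.87,-0.1,0.18,-0.17], [0.14,0.37,-0.47,0.59,-0.68], [0.32,0.78,0.45,0.14,0.06], [0.31,-0.38,-0.63,0.04,-0.39]]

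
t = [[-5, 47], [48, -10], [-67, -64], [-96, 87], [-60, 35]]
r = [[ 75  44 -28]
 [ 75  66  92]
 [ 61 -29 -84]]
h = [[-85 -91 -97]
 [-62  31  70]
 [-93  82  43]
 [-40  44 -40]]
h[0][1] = -91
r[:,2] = [-28, 92, -84]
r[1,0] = 75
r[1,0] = 75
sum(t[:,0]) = -180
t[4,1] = 35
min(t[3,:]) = -96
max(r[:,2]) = 92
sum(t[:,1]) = 95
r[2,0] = 61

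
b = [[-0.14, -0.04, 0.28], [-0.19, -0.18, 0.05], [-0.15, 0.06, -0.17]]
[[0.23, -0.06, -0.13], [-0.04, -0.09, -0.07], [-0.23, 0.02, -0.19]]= b @ [[0.41, 0.15, 1.03], [0.05, 0.32, -0.71], [1.02, -0.11, -0.04]]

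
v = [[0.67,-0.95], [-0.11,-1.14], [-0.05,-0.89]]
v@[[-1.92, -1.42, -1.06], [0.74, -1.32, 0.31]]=[[-1.99, 0.30, -1.0], [-0.63, 1.66, -0.24], [-0.56, 1.25, -0.22]]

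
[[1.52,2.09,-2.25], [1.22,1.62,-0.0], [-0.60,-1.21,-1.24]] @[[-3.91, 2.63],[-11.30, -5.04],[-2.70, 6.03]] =[[-23.49, -20.1],  [-23.08, -4.96],  [19.37, -2.96]]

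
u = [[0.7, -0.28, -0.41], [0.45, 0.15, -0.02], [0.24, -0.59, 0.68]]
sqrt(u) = [[0.91,-0.26,-0.23], [0.31,0.50,0.04], [0.21,-0.39,0.86]]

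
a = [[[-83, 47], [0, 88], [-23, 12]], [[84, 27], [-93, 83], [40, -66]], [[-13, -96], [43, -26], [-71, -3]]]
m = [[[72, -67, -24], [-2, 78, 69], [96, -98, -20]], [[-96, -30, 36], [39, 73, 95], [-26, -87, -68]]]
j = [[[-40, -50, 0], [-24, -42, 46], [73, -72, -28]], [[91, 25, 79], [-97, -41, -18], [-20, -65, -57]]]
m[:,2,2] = [-20, -68]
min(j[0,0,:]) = -50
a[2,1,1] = -26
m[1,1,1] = 73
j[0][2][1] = -72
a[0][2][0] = -23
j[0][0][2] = 0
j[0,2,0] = 73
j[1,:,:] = [[91, 25, 79], [-97, -41, -18], [-20, -65, -57]]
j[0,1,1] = -42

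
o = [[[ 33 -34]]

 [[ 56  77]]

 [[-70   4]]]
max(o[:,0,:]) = 77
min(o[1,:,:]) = 56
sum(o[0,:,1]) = -34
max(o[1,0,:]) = 77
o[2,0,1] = 4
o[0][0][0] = 33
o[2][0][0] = -70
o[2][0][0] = -70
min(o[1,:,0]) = 56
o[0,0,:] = [33, -34]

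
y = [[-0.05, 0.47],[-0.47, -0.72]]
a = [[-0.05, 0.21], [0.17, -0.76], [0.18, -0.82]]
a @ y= [[-0.10,-0.17], [0.35,0.63], [0.38,0.68]]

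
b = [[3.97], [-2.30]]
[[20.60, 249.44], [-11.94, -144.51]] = b@[[5.19, 62.83]]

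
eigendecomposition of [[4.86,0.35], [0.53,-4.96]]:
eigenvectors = [[1.00,  -0.04],[0.05,  1.0]]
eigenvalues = [4.88, -4.98]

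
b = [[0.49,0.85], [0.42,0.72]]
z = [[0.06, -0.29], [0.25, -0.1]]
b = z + [[0.43, 1.14], [0.17, 0.82]]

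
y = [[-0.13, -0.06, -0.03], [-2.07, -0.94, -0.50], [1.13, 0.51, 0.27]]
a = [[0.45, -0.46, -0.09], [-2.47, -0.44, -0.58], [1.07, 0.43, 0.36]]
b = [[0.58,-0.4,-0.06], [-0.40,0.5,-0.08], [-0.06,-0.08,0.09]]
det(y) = 0.00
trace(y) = -0.80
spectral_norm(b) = 0.94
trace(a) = 0.37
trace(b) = 1.17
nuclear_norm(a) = 3.48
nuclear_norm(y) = 2.66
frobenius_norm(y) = 2.66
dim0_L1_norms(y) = [3.33, 1.51, 0.8]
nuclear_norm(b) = 1.17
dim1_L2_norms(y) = [0.15, 2.33, 1.27]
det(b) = 0.00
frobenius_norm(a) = 2.92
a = y + b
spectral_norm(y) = 2.66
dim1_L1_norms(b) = [1.04, 0.98, 0.23]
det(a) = -0.03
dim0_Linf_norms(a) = [2.47, 0.46, 0.58]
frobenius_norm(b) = 0.97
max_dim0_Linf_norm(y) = 2.07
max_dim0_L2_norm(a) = 2.73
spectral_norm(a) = 2.85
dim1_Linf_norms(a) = [0.46, 2.47, 1.07]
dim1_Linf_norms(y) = [0.13, 2.07, 1.13]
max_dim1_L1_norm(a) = 3.49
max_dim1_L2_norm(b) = 0.71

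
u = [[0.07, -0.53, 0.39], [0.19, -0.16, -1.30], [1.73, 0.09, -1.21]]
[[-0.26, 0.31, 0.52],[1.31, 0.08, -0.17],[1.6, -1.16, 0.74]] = u @ [[0.27, -0.68, 0.68], [-0.17, -0.73, -0.66], [-0.95, -0.07, 0.31]]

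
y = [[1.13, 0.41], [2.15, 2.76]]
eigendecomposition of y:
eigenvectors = [[-0.69, -0.20], [0.72, -0.98]]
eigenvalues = [0.7, 3.19]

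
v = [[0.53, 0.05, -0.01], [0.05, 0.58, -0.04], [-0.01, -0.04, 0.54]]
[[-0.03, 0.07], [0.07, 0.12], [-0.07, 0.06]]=v@[[-0.07, 0.11], [0.11, 0.21], [-0.12, 0.12]]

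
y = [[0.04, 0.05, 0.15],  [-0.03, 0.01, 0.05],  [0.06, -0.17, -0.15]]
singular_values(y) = [0.27, 0.09, 0.03]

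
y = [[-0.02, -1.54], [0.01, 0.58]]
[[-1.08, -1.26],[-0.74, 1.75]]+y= [[-1.10,-2.8],[-0.73,2.33]]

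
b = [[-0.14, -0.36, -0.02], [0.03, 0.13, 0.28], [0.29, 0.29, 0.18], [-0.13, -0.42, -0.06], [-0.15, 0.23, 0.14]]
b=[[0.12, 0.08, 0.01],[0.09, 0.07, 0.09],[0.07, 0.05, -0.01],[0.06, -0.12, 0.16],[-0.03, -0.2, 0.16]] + [[-0.26, -0.44, -0.03], [-0.06, 0.06, 0.19], [0.22, 0.24, 0.19], [-0.19, -0.30, -0.22], [-0.12, 0.43, -0.02]]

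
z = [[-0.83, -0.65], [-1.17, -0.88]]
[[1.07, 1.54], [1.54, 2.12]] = z @ [[-1.88, -0.56], [0.75, -1.66]]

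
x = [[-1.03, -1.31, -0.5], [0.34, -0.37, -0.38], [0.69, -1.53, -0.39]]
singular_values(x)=[2.16, 1.28, 0.27]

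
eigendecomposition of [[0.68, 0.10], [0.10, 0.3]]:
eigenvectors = [[0.97, -0.24], [0.24, 0.97]]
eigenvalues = [0.7, 0.28]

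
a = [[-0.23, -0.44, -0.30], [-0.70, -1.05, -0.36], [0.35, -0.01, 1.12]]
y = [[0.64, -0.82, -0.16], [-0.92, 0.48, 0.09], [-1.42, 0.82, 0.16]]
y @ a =[[0.37, 0.58, -0.08],  [-0.09, -0.1, 0.2],  [-0.19, -0.24, 0.31]]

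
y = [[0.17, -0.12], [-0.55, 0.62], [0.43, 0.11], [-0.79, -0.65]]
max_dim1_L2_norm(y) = 1.02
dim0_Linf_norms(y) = [0.79, 0.65]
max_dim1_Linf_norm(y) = 0.79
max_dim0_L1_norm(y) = 1.94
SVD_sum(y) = [[0.09, 0.04], [-0.20, -0.10], [0.39, 0.19], [-0.89, -0.44]] + [[0.08, -0.16],[-0.35, 0.72],[0.04, -0.08],[0.1, -0.21]]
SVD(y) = [[-0.09, 0.21],  [0.2, -0.93],  [-0.39, 0.11],  [0.89, 0.27]] @ diag([1.1128970490739456, 0.8574731238718236]) @ [[-0.9, -0.44], [0.44, -0.90]]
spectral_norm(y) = 1.11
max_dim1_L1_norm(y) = 1.44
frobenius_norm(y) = 1.40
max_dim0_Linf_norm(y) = 0.79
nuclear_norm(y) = 1.97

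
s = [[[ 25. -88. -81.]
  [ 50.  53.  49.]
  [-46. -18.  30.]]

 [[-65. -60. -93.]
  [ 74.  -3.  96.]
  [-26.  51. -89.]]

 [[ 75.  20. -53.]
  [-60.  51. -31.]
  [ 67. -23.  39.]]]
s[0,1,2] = 49.0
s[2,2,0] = 67.0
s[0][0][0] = 25.0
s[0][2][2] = 30.0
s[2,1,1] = 51.0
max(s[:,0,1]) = 20.0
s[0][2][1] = -18.0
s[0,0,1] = -88.0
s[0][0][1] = -88.0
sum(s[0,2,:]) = -34.0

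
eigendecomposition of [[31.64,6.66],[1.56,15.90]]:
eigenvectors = [[1.00, -0.38],[0.09, 0.93]]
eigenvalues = [32.27, 15.27]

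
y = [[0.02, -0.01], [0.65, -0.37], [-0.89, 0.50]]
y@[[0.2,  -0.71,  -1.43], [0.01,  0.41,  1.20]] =[[0.0, -0.02, -0.04], [0.13, -0.61, -1.37], [-0.17, 0.84, 1.87]]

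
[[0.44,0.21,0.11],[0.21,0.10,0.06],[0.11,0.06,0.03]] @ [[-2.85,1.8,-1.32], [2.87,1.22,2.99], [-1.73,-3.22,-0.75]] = [[-0.84, 0.69, -0.04], [-0.42, 0.31, -0.02], [-0.19, 0.17, 0.01]]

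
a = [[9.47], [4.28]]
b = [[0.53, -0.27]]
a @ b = [[5.02, -2.56], [2.27, -1.16]]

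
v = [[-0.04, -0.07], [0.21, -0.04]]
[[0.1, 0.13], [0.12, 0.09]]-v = [[0.14, 0.2], [-0.09, 0.13]]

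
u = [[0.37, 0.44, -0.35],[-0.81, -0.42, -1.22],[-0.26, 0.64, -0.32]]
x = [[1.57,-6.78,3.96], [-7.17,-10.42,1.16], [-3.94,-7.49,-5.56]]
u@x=[[-1.19, -4.47, 3.92], [6.55, 19.01, 3.09], [-3.74, -2.51, 1.49]]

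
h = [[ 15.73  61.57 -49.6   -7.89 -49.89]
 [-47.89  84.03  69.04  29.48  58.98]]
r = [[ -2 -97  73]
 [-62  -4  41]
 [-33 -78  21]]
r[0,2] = 73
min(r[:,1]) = -97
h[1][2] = 69.04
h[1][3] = 29.48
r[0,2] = 73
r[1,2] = 41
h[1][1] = 84.03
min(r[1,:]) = -62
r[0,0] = -2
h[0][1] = 61.57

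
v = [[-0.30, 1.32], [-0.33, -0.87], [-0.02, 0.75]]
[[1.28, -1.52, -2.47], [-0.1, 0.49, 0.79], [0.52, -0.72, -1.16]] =v@ [[-1.42, 0.98, 1.58],[0.65, -0.93, -1.51]]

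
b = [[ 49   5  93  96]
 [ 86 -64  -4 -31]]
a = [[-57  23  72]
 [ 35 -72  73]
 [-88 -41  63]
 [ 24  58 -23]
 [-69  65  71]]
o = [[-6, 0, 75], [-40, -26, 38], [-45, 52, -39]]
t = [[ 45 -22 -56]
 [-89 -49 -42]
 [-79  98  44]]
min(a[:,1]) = -72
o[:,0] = [-6, -40, -45]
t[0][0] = 45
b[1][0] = 86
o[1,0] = -40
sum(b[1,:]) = -13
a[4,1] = 65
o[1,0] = -40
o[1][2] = 38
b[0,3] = 96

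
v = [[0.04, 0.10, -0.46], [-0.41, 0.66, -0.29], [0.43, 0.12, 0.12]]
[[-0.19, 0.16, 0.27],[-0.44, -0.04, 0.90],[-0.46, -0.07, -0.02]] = v @ [[-0.79, 0.01, -0.24], [-1.12, -0.23, 1.05], [0.10, -0.39, -0.38]]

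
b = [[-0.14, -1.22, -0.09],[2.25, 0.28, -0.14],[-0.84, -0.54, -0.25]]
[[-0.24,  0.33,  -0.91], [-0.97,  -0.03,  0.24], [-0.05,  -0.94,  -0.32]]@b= [[1.54, 0.88, 0.2], [-0.13, 1.05, 0.03], [-1.84, -0.03, 0.22]]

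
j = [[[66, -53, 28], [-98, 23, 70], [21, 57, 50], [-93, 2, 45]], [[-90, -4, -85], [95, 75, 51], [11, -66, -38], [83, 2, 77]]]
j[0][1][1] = 23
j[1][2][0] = 11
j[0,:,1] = [-53, 23, 57, 2]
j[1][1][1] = 75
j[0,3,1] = 2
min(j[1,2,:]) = -66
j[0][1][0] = -98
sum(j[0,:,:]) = 118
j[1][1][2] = 51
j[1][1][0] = 95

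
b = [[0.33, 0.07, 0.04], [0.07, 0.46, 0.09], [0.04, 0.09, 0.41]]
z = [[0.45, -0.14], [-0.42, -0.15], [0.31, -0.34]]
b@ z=[[0.13, -0.07], [-0.13, -0.11], [0.11, -0.16]]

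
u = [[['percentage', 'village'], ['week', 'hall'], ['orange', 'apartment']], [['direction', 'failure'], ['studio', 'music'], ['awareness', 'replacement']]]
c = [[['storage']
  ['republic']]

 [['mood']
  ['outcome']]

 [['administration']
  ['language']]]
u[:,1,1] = ['hall', 'music']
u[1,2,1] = 'replacement'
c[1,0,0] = 'mood'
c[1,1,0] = 'outcome'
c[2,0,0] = 'administration'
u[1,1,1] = 'music'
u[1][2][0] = 'awareness'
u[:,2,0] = ['orange', 'awareness']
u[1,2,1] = 'replacement'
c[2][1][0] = 'language'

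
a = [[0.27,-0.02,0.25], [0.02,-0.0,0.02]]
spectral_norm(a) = 0.37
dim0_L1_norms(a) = [0.29, 0.02, 0.27]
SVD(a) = [[-1.0, -0.08], [-0.08, 1.0]] @ diag([0.3695896183612025, 0.0018745665154221234]) @ [[-0.73, 0.05, -0.68], [-0.36, 0.81, 0.45]]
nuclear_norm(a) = 0.37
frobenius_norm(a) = 0.37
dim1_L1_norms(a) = [0.54, 0.04]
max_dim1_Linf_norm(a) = 0.27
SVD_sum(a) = [[0.27, -0.02, 0.25],[0.02, -0.0, 0.02]] + [[0.0, -0.00, -0.00], [-0.00, 0.00, 0.0]]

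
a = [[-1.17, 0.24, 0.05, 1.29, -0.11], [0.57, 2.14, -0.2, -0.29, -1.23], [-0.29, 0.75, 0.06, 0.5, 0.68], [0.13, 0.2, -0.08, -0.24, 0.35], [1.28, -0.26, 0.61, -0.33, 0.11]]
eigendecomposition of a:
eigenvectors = [[0.37-0.33j, 0.37+0.33j, 0.11+0.00j, 0.14+0.00j, (0.45+0j)], [(-0.26+0.03j), -0.26-0.03j, 0.92+0.00j, 0.58+0.00j, -0.11+0.00j], [0.48+0.10j, 0.48-0.10j, (0.37+0j), (0.68+0j), -0.75+0.00j], [0.16+0.17j, 0.16-0.17j, (0.08+0j), (0.16+0j), 0.46+0.00j], [(-0.62+0j), -0.62-0.00j, (0.05+0j), (0.39+0j), (0.04+0j)]]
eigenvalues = [(-1.13+0.68j), (-1.13-0.68j), (2.03+0j), (1.13+0j), (-0+0j)]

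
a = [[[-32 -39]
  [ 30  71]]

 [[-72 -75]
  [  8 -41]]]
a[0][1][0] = 30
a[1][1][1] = -41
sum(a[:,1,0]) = 38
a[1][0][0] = -72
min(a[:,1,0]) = 8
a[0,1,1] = 71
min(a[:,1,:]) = -41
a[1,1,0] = 8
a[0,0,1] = -39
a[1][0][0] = -72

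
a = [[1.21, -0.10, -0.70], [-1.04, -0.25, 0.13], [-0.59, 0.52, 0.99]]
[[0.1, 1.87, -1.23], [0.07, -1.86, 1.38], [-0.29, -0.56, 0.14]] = a @ [[0.92, 1.38, -1.09], [-3.13, 1.43, -0.98], [1.90, -0.49, 0.01]]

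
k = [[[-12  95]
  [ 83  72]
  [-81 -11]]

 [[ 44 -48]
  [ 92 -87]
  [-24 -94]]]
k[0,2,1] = -11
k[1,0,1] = -48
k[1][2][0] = -24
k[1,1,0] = 92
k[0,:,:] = [[-12, 95], [83, 72], [-81, -11]]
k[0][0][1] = 95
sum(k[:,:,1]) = -73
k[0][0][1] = 95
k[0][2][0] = -81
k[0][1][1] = 72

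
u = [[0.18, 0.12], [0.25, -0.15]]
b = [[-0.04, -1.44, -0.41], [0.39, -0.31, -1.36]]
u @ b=[[0.04,  -0.3,  -0.24], [-0.07,  -0.31,  0.1]]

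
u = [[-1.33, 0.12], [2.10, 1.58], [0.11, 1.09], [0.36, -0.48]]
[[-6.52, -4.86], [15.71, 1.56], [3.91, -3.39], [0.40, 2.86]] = u@[[5.18, 3.34], [3.06, -3.45]]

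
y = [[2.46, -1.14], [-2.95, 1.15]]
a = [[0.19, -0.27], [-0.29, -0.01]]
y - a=[[2.27,-0.87], [-2.66,1.16]]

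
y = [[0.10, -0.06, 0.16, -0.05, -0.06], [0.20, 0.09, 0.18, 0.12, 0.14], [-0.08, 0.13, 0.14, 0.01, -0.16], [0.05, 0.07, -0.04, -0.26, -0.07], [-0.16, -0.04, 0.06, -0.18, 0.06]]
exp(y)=[[1.1, -0.05, 0.17, -0.04, -0.08], [0.20, 1.1, 0.22, 0.1, 0.12], [-0.06, 0.15, 1.15, 0.03, -0.17], [0.06, 0.06, -0.03, 0.78, -0.06], [-0.18, -0.04, 0.05, -0.16, 1.07]]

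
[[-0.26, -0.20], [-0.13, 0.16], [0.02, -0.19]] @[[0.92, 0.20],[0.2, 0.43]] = [[-0.28, -0.14], [-0.09, 0.04], [-0.02, -0.08]]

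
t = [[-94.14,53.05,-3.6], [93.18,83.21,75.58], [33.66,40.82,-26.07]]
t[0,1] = 53.05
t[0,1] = 53.05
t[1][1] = 83.21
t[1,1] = 83.21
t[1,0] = 93.18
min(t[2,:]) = -26.07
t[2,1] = 40.82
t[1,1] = 83.21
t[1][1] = 83.21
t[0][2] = -3.6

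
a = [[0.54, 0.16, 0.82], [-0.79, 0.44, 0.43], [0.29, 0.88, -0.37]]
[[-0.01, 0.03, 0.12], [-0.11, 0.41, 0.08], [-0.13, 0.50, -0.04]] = a @ [[0.04, -0.16, -0.01], [-0.16, 0.63, 0.02], [-0.01, 0.02, 0.15]]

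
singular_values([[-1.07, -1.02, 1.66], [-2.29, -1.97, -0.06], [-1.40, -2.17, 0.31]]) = [4.27, 1.5, 0.57]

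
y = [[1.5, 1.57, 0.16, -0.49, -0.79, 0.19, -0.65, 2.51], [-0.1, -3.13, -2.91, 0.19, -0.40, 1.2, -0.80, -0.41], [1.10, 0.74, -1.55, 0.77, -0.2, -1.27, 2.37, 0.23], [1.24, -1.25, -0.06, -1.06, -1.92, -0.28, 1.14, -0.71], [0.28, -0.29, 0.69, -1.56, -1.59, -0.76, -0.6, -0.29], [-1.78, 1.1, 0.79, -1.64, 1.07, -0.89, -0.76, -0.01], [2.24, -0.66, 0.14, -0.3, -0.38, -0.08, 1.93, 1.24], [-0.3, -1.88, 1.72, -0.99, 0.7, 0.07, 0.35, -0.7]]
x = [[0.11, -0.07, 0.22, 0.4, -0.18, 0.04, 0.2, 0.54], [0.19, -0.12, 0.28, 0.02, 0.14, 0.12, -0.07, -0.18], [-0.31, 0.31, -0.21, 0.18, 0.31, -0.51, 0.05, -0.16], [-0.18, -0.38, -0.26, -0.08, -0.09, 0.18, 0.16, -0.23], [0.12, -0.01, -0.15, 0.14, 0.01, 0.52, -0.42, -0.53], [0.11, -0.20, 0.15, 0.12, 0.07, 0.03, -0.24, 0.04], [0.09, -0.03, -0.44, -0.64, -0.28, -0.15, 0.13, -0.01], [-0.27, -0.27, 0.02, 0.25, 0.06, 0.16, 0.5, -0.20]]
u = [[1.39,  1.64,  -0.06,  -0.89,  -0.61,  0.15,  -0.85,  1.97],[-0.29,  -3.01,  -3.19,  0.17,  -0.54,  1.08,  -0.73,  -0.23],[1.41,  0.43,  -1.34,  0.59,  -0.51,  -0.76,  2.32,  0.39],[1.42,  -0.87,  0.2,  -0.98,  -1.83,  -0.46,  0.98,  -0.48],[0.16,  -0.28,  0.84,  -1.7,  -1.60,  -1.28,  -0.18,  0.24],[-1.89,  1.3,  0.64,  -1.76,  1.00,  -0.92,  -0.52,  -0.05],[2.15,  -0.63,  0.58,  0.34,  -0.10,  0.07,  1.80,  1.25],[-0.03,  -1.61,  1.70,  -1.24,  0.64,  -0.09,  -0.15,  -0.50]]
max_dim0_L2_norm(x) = 0.85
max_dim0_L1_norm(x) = 1.89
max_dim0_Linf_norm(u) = 3.19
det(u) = 269.80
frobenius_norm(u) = 9.38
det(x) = 0.00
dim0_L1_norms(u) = [8.74, 9.77, 8.55, 7.67, 6.83, 4.81, 7.53, 5.11]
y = x + u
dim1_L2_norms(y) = [3.52, 4.55, 3.48, 3.13, 2.57, 3.19, 3.31, 2.94]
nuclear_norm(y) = 22.56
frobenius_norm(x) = 2.00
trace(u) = -5.16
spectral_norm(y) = 5.36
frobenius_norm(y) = 9.56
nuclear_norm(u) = 22.53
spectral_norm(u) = 5.34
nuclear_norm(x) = 4.70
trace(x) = -0.33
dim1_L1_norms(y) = [7.86, 9.14, 8.23, 7.66, 6.06, 8.04, 6.97, 6.71]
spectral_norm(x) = 1.07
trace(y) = -5.49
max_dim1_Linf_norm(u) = 3.19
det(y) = -33.94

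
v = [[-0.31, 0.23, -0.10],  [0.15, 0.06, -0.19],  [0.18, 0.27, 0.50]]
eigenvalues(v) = [(-0.39+0j), (0.32+0.19j), (0.32-0.19j)]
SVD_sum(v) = [[-0.04, -0.04, -0.10], [-0.03, -0.03, -0.08], [0.2, 0.2, 0.52]] + [[-0.29, 0.24, 0.02], [0.07, -0.06, -0.01], [-0.05, 0.04, 0.00]] + [[0.02, 0.03, -0.02], [0.11, 0.15, -0.1], [0.02, 0.03, -0.02]]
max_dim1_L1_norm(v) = 0.95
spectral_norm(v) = 0.61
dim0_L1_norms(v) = [0.64, 0.56, 0.79]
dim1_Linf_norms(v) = [0.31, 0.19, 0.5]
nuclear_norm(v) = 1.23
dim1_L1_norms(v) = [0.64, 0.4, 0.95]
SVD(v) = [[-0.19,0.96,0.2],[-0.15,-0.23,0.96],[0.97,0.15,0.19]] @ diag([0.6099446590905587, 0.3941138617624109, 0.22167944607838966]) @ [[0.34,0.34,0.87], [-0.77,0.63,0.06], [0.53,0.7,-0.48]]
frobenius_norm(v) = 0.76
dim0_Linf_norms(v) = [0.31, 0.27, 0.5]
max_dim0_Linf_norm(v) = 0.5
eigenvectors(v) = [[0.93+0.00j,(-0.2+0.21j),(-0.2-0.21j)], [(-0.35+0j),(-0.39+0.41j),(-0.39-0.41j)], [-0.08+0.00j,(0.77+0j),0.77-0.00j]]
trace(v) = 0.25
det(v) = -0.05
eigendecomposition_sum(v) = [[(-0.32-0j), 0.17-0.00j, -0.00+0.00j],  [0.12+0.00j, -0.06+0.00j, 0.00-0.00j],  [(0.03+0j), -0.01+0.00j, -0j]] + [[0.01+0.05j, 0.03+0.10j, -0.05+0.08j], [(0.01+0.09j), 0.06+0.20j, (-0.1+0.16j)], [0.08-0.10j, 0.14-0.25j, 0.25-0.06j]] + [[(0.01-0.05j), 0.03-0.10j, -0.05-0.08j], [0.01-0.09j, 0.06-0.20j, (-0.1-0.16j)], [(0.08+0.1j), 0.14+0.25j, 0.25+0.06j]]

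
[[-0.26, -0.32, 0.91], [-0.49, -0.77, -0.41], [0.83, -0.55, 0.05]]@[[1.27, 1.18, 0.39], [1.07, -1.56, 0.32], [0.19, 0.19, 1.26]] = [[-0.5, 0.37, 0.94], [-1.52, 0.55, -0.95], [0.48, 1.85, 0.21]]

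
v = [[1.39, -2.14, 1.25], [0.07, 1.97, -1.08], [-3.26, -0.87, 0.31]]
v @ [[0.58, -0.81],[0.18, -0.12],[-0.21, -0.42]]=[[0.16, -1.39], [0.62, 0.16], [-2.11, 2.61]]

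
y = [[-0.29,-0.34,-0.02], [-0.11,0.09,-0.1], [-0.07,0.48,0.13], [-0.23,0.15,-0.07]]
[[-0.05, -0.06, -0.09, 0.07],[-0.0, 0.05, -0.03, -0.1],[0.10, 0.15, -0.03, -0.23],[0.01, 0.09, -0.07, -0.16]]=y @ [[-0.02, -0.16, 0.32, 0.33],[0.15, 0.31, -0.0, -0.49],[0.18, -0.07, -0.02, 0.21]]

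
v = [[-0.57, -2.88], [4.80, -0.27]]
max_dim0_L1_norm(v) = 5.37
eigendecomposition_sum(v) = [[-0.28+1.85j, -1.44-0.16j], [(2.4+0.27j), (-0.14+1.87j)]] + [[-0.28-1.85j, -1.44+0.16j],[(2.4-0.27j), -0.14-1.87j]]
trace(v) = -0.84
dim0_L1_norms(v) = [5.37, 3.15]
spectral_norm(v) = 4.83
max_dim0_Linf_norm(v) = 4.8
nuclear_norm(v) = 7.73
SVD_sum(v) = [[-0.64, -0.01],[4.79, 0.11]] + [[0.07, -2.87],[0.01, -0.38]]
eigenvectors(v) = [[0.02-0.61j, (0.02+0.61j)],[-0.79+0.00j, (-0.79-0j)]]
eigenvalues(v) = [(-0.42+3.72j), (-0.42-3.72j)]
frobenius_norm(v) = 5.63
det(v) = 13.98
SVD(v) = [[-0.13, 0.99],  [0.99, 0.13]] @ diag([4.834548549118868, 2.89125238023467]) @ [[1.0, 0.02], [0.02, -1.00]]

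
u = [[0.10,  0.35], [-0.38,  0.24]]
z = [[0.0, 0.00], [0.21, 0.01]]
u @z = [[0.07, 0.0], [0.05, 0.00]]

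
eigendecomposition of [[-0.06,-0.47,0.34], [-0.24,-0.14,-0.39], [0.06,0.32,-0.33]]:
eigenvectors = [[(0.85+0j),  -0.68+0.00j,  -0.68-0.00j],[-0.47+0.00j,  0.07+0.36j,  0.07-0.36j],[-0.23+0.00j,  (0.62+0.13j),  (0.62-0.13j)]]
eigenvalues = [(0.11+0j), (-0.32+0.18j), (-0.32-0.18j)]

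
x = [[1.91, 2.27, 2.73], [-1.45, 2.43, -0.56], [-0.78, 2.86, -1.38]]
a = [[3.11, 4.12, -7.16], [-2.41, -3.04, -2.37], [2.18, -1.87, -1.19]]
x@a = [[6.42, -4.14, -22.3],[-11.59, -12.31, 5.29],[-12.33, -9.33, 0.45]]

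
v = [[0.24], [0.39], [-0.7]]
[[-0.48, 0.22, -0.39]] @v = [[0.24]]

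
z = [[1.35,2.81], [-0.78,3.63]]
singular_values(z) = [4.6, 1.54]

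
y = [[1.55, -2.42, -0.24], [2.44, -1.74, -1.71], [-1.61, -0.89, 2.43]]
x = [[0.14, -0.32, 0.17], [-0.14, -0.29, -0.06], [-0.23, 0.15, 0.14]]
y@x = [[0.61, 0.17, 0.38], [0.98, -0.53, 0.28], [-0.66, 1.14, 0.12]]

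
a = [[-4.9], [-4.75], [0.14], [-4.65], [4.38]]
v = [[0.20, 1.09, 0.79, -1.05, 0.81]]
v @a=[[2.38]]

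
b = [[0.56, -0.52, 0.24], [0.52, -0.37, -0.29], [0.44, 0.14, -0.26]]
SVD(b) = [[-0.70, -0.60, -0.38],  [-0.64, 0.3, 0.71],  [-0.31, 0.74, -0.6]] @ diag([1.0327714668614474, 0.5421630877809513, 0.23074289476531823]) @ [[-0.83,0.54,0.09], [0.28,0.56,-0.78], [-0.48,-0.63,-0.62]]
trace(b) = -0.07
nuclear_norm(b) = 1.81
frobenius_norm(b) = 1.19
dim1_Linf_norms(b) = [0.56, 0.52, 0.44]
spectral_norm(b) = 1.03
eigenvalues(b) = [(0.52+0j), (-0.29+0.41j), (-0.29-0.41j)]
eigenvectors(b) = [[-0.80+0.00j, (0.24+0.27j), (0.24-0.27j)], [(-0.3+0j), 0.72+0.00j, 0.72-0.00j], [(-0.51+0j), (0.25-0.53j), (0.25+0.53j)]]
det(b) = 0.13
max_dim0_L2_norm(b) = 0.88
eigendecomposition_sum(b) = [[(0.46+0j), (-0.23+0j), (0.23+0j)], [0.17+0.00j, -0.09+0.00j, (0.09+0j)], [0.29+0.00j, (-0.15+0j), 0.15+0.00j]] + [[(0.05+0.07j), (-0.14+0.04j), 0.01-0.13j], [0.17+0.02j, (-0.14+0.26j), (-0.19-0.19j)], [0.07-0.12j, 0.14+0.19j, (-0.2+0.08j)]] + [[(0.05-0.07j),-0.14-0.04j,0.01+0.13j],[(0.17-0.02j),-0.14-0.26j,-0.19+0.19j],[(0.07+0.12j),0.14-0.19j,-0.20-0.08j]]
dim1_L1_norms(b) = [1.32, 1.18, 0.84]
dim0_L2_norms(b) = [0.88, 0.65, 0.46]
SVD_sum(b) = [[0.61, -0.39, -0.07],[0.55, -0.36, -0.06],[0.26, -0.17, -0.03]] + [[-0.09, -0.18, 0.25],[0.05, 0.09, -0.13],[0.11, 0.23, -0.32]] + [[0.04,0.06,0.05], [-0.08,-0.10,-0.1], [0.07,0.09,0.08]]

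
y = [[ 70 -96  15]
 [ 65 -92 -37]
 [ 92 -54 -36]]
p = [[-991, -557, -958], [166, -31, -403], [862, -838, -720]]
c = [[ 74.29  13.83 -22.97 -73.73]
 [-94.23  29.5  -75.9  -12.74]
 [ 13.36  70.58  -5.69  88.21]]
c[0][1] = 13.83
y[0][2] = 15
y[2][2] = -36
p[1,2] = -403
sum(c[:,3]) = 1.7399999999999949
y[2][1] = -54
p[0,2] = -958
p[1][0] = 166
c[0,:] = [74.29, 13.83, -22.97, -73.73]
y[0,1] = -96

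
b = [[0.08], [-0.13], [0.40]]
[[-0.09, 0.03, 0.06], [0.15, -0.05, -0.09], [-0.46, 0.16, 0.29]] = b @ [[-1.16, 0.40, 0.72]]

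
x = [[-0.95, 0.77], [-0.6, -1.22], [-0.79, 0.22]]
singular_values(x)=[1.49, 1.34]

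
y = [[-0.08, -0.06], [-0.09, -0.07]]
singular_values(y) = [0.15, 0.0]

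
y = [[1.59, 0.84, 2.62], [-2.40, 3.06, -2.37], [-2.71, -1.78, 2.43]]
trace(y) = 7.08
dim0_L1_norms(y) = [6.7, 5.68, 7.42]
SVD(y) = [[-0.39, -0.34, 0.86], [0.83, 0.28, 0.49], [-0.41, 0.90, 0.17]] @ diag([5.152542215840266, 3.8390049183543606, 2.4432253172466343]) @ [[-0.29, 0.57, -0.77], [-0.95, -0.27, 0.16], [-0.11, 0.78, 0.62]]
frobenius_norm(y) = 6.87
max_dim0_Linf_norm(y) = 3.06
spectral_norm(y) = 5.15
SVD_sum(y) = [[0.58,-1.14,1.54],  [-1.24,2.42,-3.28],  [0.61,-1.19,1.61]] + [[1.24, 0.35, -0.21],[-1.02, -0.29, 0.17],[-3.27, -0.92, 0.56]] + [[-0.24,1.63,1.29], [-0.14,0.93,0.74], [-0.05,0.33,0.26]]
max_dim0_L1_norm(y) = 7.42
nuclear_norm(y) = 11.43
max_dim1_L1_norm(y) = 7.83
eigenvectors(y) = [[(-0.64+0j),(-0.64-0j),(0.16+0j)], [0.10-0.52j,(0.1+0.52j),(-0.87+0j)], [(0.07-0.55j),0.07+0.55j,(0.47+0j)]]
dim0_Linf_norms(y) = [2.71, 3.06, 2.62]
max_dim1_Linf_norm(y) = 3.06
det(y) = 48.33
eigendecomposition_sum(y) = [[(0.81+1.4j), (0.71-0.07j), (1.03-0.6j)], [(-1.28+0.44j), (-0.06+0.6j), (0.32+0.95j)], [(-1.31+0.54j), (-0.02+0.62j), (0.4+0.97j)]] + [[(0.81-1.4j), 0.71+0.07j, (1.03+0.6j)], [-1.28-0.44j, -0.06-0.60j, (0.32-0.95j)], [-1.31-0.54j, -0.02-0.62j, (0.4-0.97j)]] + [[(-0.03-0j), -0.58-0.00j, (0.55+0j)],[(0.17+0j), (3.18+0j), (-3.01-0j)],[-0.09-0.00j, (-1.73-0j), 1.64+0.00j]]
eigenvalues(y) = [(1.15+2.96j), (1.15-2.96j), (4.79+0j)]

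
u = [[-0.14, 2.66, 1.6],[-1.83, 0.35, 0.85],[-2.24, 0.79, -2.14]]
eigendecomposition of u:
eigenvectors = [[0.72+0.00j,0.72-0.00j,(-0.16+0j)], [0.17+0.51j,0.17-0.51j,-0.42+0.00j], [-0.17+0.40j,-0.17-0.40j,0.89+0.00j]]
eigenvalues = [(0.1+2.77j), (0.1-2.77j), (-2.12+0j)]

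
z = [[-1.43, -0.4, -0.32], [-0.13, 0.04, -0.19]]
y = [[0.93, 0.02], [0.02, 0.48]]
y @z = [[-1.33,-0.37,-0.3], [-0.09,0.01,-0.10]]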